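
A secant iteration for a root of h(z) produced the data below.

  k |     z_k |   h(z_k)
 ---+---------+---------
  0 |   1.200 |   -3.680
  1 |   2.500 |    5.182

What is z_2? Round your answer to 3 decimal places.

1.740

z_2 = 2.500 − 5.182·(2.500 − 1.200) / (5.182 − (-3.680))
   = 2.500 − (6.73660)/(8.86200) = 1.73983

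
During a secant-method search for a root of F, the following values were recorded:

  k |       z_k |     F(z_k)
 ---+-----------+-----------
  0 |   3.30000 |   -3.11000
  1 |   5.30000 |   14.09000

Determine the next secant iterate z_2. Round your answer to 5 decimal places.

z_2 = 5.30000 − 14.09000·(5.30000 − 3.30000) / (14.09000 − (-3.11000))
   = 5.30000 − (28.1800000)/(17.2000000) = 3.6616279

3.66163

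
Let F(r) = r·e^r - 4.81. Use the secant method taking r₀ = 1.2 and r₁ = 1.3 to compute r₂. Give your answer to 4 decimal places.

F(1.2) = -0.825860, F(1.3) = -0.039914
r₂ = 1.300000 − (-0.039914)·(1.300000 − 1.200000) / (-0.039914 − (-0.825860)) = 1.300000 − (-0.003991)/(0.785945) = 1.305079

1.3051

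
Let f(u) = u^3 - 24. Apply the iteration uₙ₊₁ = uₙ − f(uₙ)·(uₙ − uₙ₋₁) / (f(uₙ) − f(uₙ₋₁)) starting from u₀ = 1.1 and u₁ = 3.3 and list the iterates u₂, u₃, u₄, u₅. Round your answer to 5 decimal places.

2.54113, 2.83612, 2.89082, 2.88439

f(1.1) = -22.6690000, f(3.3) = 11.9370000
u₂ = 3.3000000 − 11.9370000·(3.3000000 − 1.1000000) / (11.9370000 − (-22.6690000)) = 3.3000000 − (26.2614000)/(34.6060000) = 2.5411316
f(2.5411316) = -7.5910244
u₃ = 2.5411316 − (-7.5910244)·(2.5411316 − 3.3000000) / (-7.5910244 − 11.9370000) = 2.5411316 − (5.7605886)/(-19.5280244) = 2.8361224
f(2.8361224) = -1.1873923
u₄ = 2.8361224 − (-1.1873923)·(2.8361224 − 2.5411316) / (-1.1873923 − (-7.5910244)) = 2.8361224 − (-0.3502699)/(6.4036322) = 2.8908211
f(2.8908211) = 0.1581479
u₅ = 2.8908211 − 0.1581479·(2.8908211 − 2.8361224) / (0.1581479 − (-1.1873923)) = 2.8908211 − (0.0086505)/(1.3455402) = 2.8843921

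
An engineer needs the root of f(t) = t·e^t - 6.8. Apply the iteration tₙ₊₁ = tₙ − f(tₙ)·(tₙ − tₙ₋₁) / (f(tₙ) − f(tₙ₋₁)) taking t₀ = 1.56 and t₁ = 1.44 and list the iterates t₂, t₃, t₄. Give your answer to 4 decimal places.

1.5044, 1.5070, 1.5069

f(1.56) = 0.623761, f(1.44) = -0.722198
t₂ = 1.440000 − (-0.722198)·(1.440000 − 1.560000) / (-0.722198 − 0.623761) = 1.440000 − (0.086664)/(-1.345959) = 1.504388
f(1.504388) = -0.028150
t₃ = 1.504388 − (-0.028150)·(1.504388 − 1.440000) / (-0.028150 − (-0.722198)) = 1.504388 − (-0.001813)/(0.694048) = 1.507000
f(1.507000) = 0.001344
t₄ = 1.507000 − 0.001344·(1.507000 − 1.504388) / (0.001344 − (-0.028150)) = 1.507000 − (0.000004)/(0.029494) = 1.506881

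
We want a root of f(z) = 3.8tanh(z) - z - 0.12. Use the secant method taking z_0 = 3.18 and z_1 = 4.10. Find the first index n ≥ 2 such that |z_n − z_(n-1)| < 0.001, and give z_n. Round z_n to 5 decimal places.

f(3.18) = 0.4868795, f(4.10) = -0.4220868
z_2 = 4.1000000 − (-0.4220868)·(0.9200000)/(-0.9089663) = 3.6727896;  |Δ| = 0.4272104
f(3.6727896) = 0.0023082
z_3 = 3.6727896 − 0.0023082·(-0.4272104)/(0.4243950) = 3.6751131;  |Δ| = 0.0023235
f(3.6751131) = 0.0000074
z_4 = 3.6751131 − 0.0000074·(0.0023235)/(-0.0023008) = 3.6751206;  |Δ| = 0.0000075
|z_4 − z_3| = 0.0000075 < 0.001

n = 4, z_n = 3.67512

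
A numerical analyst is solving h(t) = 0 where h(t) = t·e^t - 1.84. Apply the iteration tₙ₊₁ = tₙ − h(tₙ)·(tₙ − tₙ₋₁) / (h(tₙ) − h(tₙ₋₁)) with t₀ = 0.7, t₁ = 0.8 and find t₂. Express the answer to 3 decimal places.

0.816

h(0.7) = -0.43037, h(0.8) = -0.05957
t₂ = 0.80000 − (-0.05957)·(0.80000 − 0.70000) / (-0.05957 − (-0.43037)) = 0.80000 − (-0.00596)/(0.37081) = 0.81606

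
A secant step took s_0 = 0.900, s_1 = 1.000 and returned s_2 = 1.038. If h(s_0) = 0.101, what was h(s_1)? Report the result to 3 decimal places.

0.028

The secant line through (0.900, 0.101) and (1.000, h(s_1)) crosses zero at s_2 = 1.038.
So (0.900, 0.101), (1.000, h(s_1)), (1.038, 0) are collinear:
h(s_1) = 0.101 · (1.000 − 1.038) / (0.900 − 1.038) = 0.101 · (-0.03800)/(-0.13800) = 0.02781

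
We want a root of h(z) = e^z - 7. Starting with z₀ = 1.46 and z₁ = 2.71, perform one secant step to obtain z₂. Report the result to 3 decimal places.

h(1.46) = -2.69404, h(2.71) = 8.02928
z₂ = 2.71000 − 8.02928·(2.71000 − 1.46000) / (8.02928 − (-2.69404)) = 2.71000 − (10.03659)/(10.72332) = 1.77404

1.774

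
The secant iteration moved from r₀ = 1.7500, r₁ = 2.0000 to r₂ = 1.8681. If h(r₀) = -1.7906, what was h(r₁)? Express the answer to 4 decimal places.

The secant line through (1.7500, -1.7906) and (2.0000, h(r₁)) crosses zero at r₂ = 1.8681.
So (1.7500, -1.7906), (2.0000, h(r₁)), (1.8681, 0) are collinear:
h(r₁) = -1.7906 · (2.0000 − 1.8681) / (1.7500 − 1.8681) = -1.7906 · (0.131900)/(-0.118100) = 1.999832

1.9998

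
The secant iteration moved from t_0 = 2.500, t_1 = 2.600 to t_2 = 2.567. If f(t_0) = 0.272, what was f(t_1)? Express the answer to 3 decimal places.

-0.134

The secant line through (2.500, 0.272) and (2.600, f(t_1)) crosses zero at t_2 = 2.567.
So (2.500, 0.272), (2.600, f(t_1)), (2.567, 0) are collinear:
f(t_1) = 0.272 · (2.600 − 2.567) / (2.500 − 2.567) = 0.272 · (0.03300)/(-0.06700) = -0.13397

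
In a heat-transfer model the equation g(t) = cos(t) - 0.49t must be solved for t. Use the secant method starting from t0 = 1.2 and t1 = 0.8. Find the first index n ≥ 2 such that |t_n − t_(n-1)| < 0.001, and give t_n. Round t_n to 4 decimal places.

g(1.2) = -0.225642, g(0.8) = 0.304707
t2 = 0.800000 − 0.304707·(-0.400000)/(0.530349) = 1.029816;  |Δ| = 0.229816
g(1.029816) = 0.010367
t3 = 1.029816 − 0.010367·(0.229816)/(-0.294340) = 1.037910;  |Δ| = 0.008094
g(1.037910) = -0.000555
t4 = 1.037910 − (-0.000555)·(0.008094)/(-0.010921) = 1.037499;  |Δ| = 0.000411
|t4 − t3| = 0.000411 < 0.001

n = 4, t_n = 1.0375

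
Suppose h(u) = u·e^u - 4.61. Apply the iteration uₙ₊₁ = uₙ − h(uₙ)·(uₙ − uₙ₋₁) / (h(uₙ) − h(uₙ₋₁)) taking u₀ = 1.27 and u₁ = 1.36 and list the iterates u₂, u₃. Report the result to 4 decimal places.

h(1.27) = -0.087717, h(1.36) = 0.688823
u₂ = 1.360000 − 0.688823·(1.360000 − 1.270000) / (0.688823 − (-0.087717)) = 1.360000 − (0.061994)/(0.776540) = 1.280166
h(1.280166) = -0.004937
u₃ = 1.280166 − (-0.004937)·(1.280166 − 1.360000) / (-0.004937 − 0.688823) = 1.280166 − (0.000394)/(-0.693760) = 1.280734

1.2802, 1.2807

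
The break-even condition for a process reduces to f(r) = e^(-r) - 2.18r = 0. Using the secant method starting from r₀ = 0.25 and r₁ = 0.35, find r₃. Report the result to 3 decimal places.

0.330

f(0.25) = 0.23380, f(0.35) = -0.05831
r₂ = 0.35000 − (-0.05831)·(0.35000 − 0.25000) / (-0.05831 − 0.23380) = 0.35000 − (-0.00583)/(-0.29211) = 0.33004
f(0.33004) = -0.00059
r₃ = 0.33004 − (-0.00059)·(0.33004 − 0.35000) / (-0.00059 − (-0.05831)) = 0.33004 − (0.00001)/(0.05773) = 0.32984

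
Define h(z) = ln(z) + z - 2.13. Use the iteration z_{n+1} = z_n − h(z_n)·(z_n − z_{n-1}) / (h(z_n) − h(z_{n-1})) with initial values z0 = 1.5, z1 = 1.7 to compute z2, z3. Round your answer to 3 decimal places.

h(1.5) = -0.22453, h(1.7) = 0.10063
z2 = 1.70000 − 0.10063·(1.70000 − 1.50000) / (0.10063 − (-0.22453)) = 1.70000 − (0.02013)/(0.32516) = 1.63811
h(1.63811) = 0.00165
z3 = 1.63811 − 0.00165·(1.63811 − 1.70000) / (0.00165 − 0.10063) = 1.63811 − (-0.00010)/(-0.09898) = 1.63708

1.638, 1.637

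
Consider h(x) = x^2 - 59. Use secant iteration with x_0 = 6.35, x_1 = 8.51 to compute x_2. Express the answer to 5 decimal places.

7.60690

h(6.35) = -18.6775000, h(8.51) = 13.4201000
x_2 = 8.5100000 − 13.4201000·(8.5100000 − 6.3500000) / (13.4201000 − (-18.6775000)) = 8.5100000 − (28.9874160)/(32.0976000) = 7.6068977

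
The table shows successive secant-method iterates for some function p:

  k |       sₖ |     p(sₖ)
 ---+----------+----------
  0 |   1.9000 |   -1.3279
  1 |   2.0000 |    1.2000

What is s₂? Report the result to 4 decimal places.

s₂ = 2.0000 − 1.2000·(2.0000 − 1.9000) / (1.2000 − (-1.3279))
   = 2.0000 − (0.120000)/(2.527900) = 1.952530

1.9525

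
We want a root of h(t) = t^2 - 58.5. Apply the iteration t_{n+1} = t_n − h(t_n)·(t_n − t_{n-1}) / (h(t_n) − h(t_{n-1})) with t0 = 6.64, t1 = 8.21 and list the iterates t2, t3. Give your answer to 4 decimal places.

7.6104, 7.6472

h(6.64) = -14.410400, h(8.21) = 8.904100
t2 = 8.210000 − 8.904100·(8.210000 − 6.640000) / (8.904100 − (-14.410400)) = 8.210000 − (13.979437)/(23.314500) = 7.610397
h(7.610397) = -0.581853
t3 = 7.610397 − (-0.581853)·(7.610397 − 8.210000) / (-0.581853 − 8.904100) = 7.610397 − (0.348881)/(-9.485953) = 7.647176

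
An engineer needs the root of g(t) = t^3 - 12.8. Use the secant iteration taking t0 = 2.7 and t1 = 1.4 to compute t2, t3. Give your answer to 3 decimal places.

g(2.7) = 6.88300, g(1.4) = -10.05600
t2 = 1.40000 − (-10.05600)·(1.40000 − 2.70000) / (-10.05600 − 6.88300) = 1.40000 − (13.07280)/(-16.93900) = 2.17176
g(2.17176) = -2.55684
t3 = 2.17176 − (-2.55684)·(2.17176 − 1.40000) / (-2.55684 − (-10.05600)) = 2.17176 − (-1.97326)/(7.49916) = 2.43489

2.172, 2.435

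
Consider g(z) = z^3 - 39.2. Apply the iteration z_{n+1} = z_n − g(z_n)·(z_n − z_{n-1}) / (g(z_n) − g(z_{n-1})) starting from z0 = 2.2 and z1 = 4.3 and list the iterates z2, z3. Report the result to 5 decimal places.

g(2.2) = -28.5520000, g(4.3) = 40.3070000
z2 = 4.3000000 − 40.3070000·(4.3000000 − 2.2000000) / (40.3070000 − (-28.5520000)) = 4.3000000 − (84.6447000)/(68.8590000) = 3.0707533
g(3.0707533) = -10.2442531
z3 = 3.0707533 − (-10.2442531)·(3.0707533 − 4.3000000) / (-10.2442531 − 40.3070000) = 3.0707533 − (12.5927145)/(-50.5512531) = 3.3198611

3.07075, 3.31986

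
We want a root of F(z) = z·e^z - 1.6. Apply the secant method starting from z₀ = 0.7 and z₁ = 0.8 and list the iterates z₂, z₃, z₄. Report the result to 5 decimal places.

F(0.7) = -0.1903731, F(0.8) = 0.1804327
z₂ = 0.8000000 − 0.1804327·(0.8000000 − 0.7000000) / (0.1804327 − (-0.1903731)) = 0.8000000 − (0.0180433)/(0.3708058) = 0.7513404
F(0.7513404) = -0.0072790
z₃ = 0.7513404 − (-0.0072790)·(0.7513404 − 0.8000000) / (-0.0072790 − 0.1804327) = 0.7513404 − (0.0003542)/(-0.1877118) = 0.7532273
F(0.7532273) = -0.0002634
z₄ = 0.7532273 − (-0.0002634)·(0.7532273 − 0.7513404) / (-0.0002634 − (-0.0072790)) = 0.7532273 − (-0.0000005)/(0.0070156) = 0.7532981

0.75134, 0.75323, 0.75330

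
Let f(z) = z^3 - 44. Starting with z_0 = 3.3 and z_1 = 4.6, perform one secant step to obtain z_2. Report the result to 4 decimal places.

3.4707

f(3.3) = -8.063000, f(4.6) = 53.336000
z_2 = 4.600000 − 53.336000·(4.600000 − 3.300000) / (53.336000 − (-8.063000)) = 4.600000 − (69.336800)/(61.399000) = 3.470718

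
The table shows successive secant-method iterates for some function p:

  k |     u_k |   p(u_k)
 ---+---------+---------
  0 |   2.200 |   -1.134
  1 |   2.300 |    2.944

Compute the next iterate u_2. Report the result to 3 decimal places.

2.228

u_2 = 2.300 − 2.944·(2.300 − 2.200) / (2.944 − (-1.134))
   = 2.300 − (0.29440)/(4.07800) = 2.22781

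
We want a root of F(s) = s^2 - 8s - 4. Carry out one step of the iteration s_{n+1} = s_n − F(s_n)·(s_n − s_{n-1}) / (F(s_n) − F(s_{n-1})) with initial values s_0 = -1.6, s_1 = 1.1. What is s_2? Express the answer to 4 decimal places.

F(-1.6) = 11.360000, F(1.1) = -11.590000
s_2 = 1.100000 − (-11.590000)·(1.100000 − (-1.600000)) / (-11.590000 − 11.360000) = 1.100000 − (-31.293000)/(-22.950000) = -0.263529

-0.2635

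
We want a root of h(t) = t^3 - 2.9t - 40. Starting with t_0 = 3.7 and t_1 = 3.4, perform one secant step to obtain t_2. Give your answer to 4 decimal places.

3.7022

h(3.7) = -0.077000, h(3.4) = -10.556000
t_2 = 3.400000 − (-10.556000)·(3.400000 − 3.700000) / (-10.556000 − (-0.077000)) = 3.400000 − (3.166800)/(-10.479000) = 3.702204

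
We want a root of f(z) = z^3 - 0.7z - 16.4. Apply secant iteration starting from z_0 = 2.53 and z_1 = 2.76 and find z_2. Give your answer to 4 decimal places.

2.6274

f(2.53) = -1.976723, f(2.76) = 2.692576
z_2 = 2.760000 − 2.692576·(2.760000 − 2.530000) / (2.692576 − (-1.976723)) = 2.760000 − (0.619292)/(4.669299) = 2.627369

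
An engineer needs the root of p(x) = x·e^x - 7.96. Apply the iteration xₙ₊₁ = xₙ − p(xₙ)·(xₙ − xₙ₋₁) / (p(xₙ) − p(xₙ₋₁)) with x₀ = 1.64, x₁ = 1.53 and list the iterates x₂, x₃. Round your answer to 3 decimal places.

1.601, 1.603

p(1.64) = 0.49448, p(1.53) = -0.89419
x₂ = 1.53000 − (-0.89419)·(1.53000 − 1.64000) / (-0.89419 − 0.49448) = 1.53000 − (0.09836)/(-1.38867) = 1.60083
p(1.60083) = -0.02444
x₃ = 1.60083 − (-0.02444)·(1.60083 − 1.53000) / (-0.02444 − (-0.89419)) = 1.60083 − (-0.00173)/(0.86975) = 1.60282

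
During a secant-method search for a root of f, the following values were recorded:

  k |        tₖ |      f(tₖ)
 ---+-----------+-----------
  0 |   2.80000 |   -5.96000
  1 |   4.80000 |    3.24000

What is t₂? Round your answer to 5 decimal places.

t₂ = 4.80000 − 3.24000·(4.80000 − 2.80000) / (3.24000 − (-5.96000))
   = 4.80000 − (6.4800000)/(9.2000000) = 4.0956522

4.09565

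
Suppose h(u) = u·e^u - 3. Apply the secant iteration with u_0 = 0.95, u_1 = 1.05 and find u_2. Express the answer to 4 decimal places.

h(0.95) = -0.543576, h(1.05) = 0.000534
u_2 = 1.050000 − 0.000534·(1.050000 − 0.950000) / (0.000534 − (-0.543576)) = 1.050000 − (0.000053)/(0.544109) = 1.049902

1.0499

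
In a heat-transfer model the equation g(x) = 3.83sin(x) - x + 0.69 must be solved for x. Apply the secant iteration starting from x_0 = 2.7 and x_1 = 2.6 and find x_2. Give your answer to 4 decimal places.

2.6147

g(2.7) = -0.373135, g(2.6) = 0.064370
x_2 = 2.600000 − 0.064370·(2.600000 − 2.700000) / (0.064370 − (-0.373135)) = 2.600000 − (-0.006437)/(0.437505) = 2.614713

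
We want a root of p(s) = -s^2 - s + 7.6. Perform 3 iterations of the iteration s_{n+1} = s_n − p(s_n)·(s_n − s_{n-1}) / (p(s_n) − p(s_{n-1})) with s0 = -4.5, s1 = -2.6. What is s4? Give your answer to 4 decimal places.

p(-4.5) = -8.150000, p(-2.6) = 3.440000
s2 = -2.600000 − 3.440000·(-2.600000 − (-4.500000)) / (3.440000 − (-8.150000)) = -2.600000 − (6.536000)/(11.590000) = -3.163934
p(-3.163934) = 0.753453
s3 = -3.163934 − 0.753453·(-3.163934 − (-2.600000)) / (0.753453 − 3.440000) = -3.163934 − (-0.424898)/(-2.686547) = -3.322092
p(-3.322092) = -0.114205
s4 = -3.322092 − (-0.114205)·(-3.322092 − (-3.163934)) / (-0.114205 − 0.753453) = -3.322092 − (0.018062)/(-0.867658) = -3.301275

-3.3013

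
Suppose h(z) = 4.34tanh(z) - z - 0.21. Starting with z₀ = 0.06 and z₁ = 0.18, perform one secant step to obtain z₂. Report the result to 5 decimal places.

h(0.06) = -0.0099120, h(0.18) = 0.3828710
z₂ = 0.1800000 − 0.3828710·(0.1800000 − 0.0600000) / (0.3828710 − (-0.0099120)) = 0.1800000 − (0.0459445)/(0.3927830) = 0.0630282

0.06303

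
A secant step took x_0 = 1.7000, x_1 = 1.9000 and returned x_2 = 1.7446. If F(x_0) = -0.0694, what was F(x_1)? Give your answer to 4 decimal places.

The secant line through (1.7000, -0.0694) and (1.9000, F(x_1)) crosses zero at x_2 = 1.7446.
So (1.7000, -0.0694), (1.9000, F(x_1)), (1.7446, 0) are collinear:
F(x_1) = -0.0694 · (1.9000 − 1.7446) / (1.7000 − 1.7446) = -0.0694 · (0.155400)/(-0.044600) = 0.241811

0.2418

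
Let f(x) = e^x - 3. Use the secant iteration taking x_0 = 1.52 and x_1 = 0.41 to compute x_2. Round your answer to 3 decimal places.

0.951

f(1.52) = 1.57223, f(0.41) = -1.49318
x_2 = 0.41000 − (-1.49318)·(0.41000 − 1.52000) / (-1.49318 − 1.57223) = 0.41000 − (1.65743)/(-3.06541) = 0.95069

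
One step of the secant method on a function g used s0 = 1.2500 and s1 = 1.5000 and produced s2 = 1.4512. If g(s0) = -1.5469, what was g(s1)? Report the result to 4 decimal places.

The secant line through (1.2500, -1.5469) and (1.5000, g(s1)) crosses zero at s2 = 1.4512.
So (1.2500, -1.5469), (1.5000, g(s1)), (1.4512, 0) are collinear:
g(s1) = -1.5469 · (1.5000 − 1.4512) / (1.2500 − 1.4512) = -1.5469 · (0.048800)/(-0.201200) = 0.375192

0.3752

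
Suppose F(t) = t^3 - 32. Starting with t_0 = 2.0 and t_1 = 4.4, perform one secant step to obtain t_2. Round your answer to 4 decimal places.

F(2.0) = -24.000000, F(4.4) = 53.184000
t_2 = 4.400000 − 53.184000·(4.400000 − 2.000000) / (53.184000 − (-24.000000)) = 4.400000 − (127.641600)/(77.184000) = 2.746269

2.7463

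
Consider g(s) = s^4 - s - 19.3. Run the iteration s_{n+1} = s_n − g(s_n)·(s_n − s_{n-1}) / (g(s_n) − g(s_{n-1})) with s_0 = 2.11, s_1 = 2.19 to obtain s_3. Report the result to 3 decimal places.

2.152

g(2.11) = -1.58881, g(2.19) = 1.51258
s_2 = 2.19000 − 1.51258·(2.19000 − 2.11000) / (1.51258 − (-1.58881)) = 2.19000 − (0.12101)/(3.10138) = 2.15098
g(2.15098) = -0.04437
s_3 = 2.15098 − (-0.04437)·(2.15098 − 2.19000) / (-0.04437 − 1.51258) = 2.15098 − (0.00173)/(-1.55694) = 2.15209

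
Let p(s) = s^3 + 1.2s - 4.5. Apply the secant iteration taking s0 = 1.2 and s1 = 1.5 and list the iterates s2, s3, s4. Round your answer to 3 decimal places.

p(1.2) = -1.33200, p(1.5) = 0.67500
s2 = 1.50000 − 0.67500·(1.50000 − 1.20000) / (0.67500 − (-1.33200)) = 1.50000 − (0.20250)/(2.00700) = 1.39910
p(1.39910) = -0.08235
s3 = 1.39910 − (-0.08235)·(1.39910 − 1.50000) / (-0.08235 − 0.67500) = 1.39910 − (0.00831)/(-0.75735) = 1.41007
p(1.41007) = -0.00425
s4 = 1.41007 − (-0.00425)·(1.41007 − 1.39910) / (-0.00425 − (-0.08235)) = 1.41007 − (-0.00005)/(0.07810) = 1.41067

1.399, 1.410, 1.411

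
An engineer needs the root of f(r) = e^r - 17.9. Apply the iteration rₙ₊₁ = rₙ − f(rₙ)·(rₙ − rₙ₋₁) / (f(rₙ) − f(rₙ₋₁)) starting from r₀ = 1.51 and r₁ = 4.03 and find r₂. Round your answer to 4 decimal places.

f(1.51) = -13.373269, f(4.03) = 38.360911
r₂ = 4.030000 − 38.360911·(4.030000 − 1.510000) / (38.360911 − (-13.373269)) = 4.030000 − (96.669496)/(51.734180) = 2.161419

2.1614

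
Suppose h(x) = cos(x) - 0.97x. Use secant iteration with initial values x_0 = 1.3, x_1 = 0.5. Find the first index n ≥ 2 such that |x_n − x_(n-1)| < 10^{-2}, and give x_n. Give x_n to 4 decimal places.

n = 4, x_n = 0.7525

h(1.3) = -0.993501, h(0.5) = 0.392583
x_2 = 0.500000 − 0.392583·(-0.800000)/(1.386084) = 0.726585;  |Δ| = 0.226585
h(0.726585) = 0.042660
x_3 = 0.726585 − 0.042660·(0.226585)/(-0.349923) = 0.754209;  |Δ| = 0.027623
h(0.754209) = -0.002769
x_4 = 0.754209 − (-0.002769)·(0.027623)/(-0.045428) = 0.752525;  |Δ| = 0.001683
|x_4 − x_3| = 0.001683 < 10^{-2}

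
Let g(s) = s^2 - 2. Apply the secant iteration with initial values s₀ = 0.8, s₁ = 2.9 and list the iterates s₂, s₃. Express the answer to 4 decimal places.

1.1676, 1.3241

g(0.8) = -1.360000, g(2.9) = 6.410000
s₂ = 2.900000 − 6.410000·(2.900000 − 0.800000) / (6.410000 − (-1.360000)) = 2.900000 − (13.461000)/(7.770000) = 1.167568
g(1.167568) = -0.636786
s₃ = 1.167568 − (-0.636786)·(1.167568 − 2.900000) / (-0.636786 − 6.410000) = 1.167568 − (1.103189)/(-7.046786) = 1.324120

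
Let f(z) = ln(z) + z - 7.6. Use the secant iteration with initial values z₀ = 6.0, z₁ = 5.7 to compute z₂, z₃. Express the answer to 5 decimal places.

5.83624, 5.83596

f(6.0) = 0.1917595, f(5.7) = -0.1595338
z₂ = 5.7000000 − (-0.1595338)·(5.7000000 − 6.0000000) / (-0.1595338 − 0.1917595) = 5.7000000 − (0.0478601)/(-0.3512933) = 5.8362399
f(5.8362399) = 0.0003266
z₃ = 5.8362399 − 0.0003266·(5.8362399 − 5.7000000) / (0.0003266 − (-0.1595338)) = 5.8362399 − (0.0000445)/(0.1598604) = 5.8359615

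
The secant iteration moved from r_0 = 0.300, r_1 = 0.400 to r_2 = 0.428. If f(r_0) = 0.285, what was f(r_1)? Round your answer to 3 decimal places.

0.062

The secant line through (0.300, 0.285) and (0.400, f(r_1)) crosses zero at r_2 = 0.428.
So (0.300, 0.285), (0.400, f(r_1)), (0.428, 0) are collinear:
f(r_1) = 0.285 · (0.400 − 0.428) / (0.300 − 0.428) = 0.285 · (-0.02800)/(-0.12800) = 0.06234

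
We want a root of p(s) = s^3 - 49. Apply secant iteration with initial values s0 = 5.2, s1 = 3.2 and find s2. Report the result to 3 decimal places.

3.501

p(5.2) = 91.60800, p(3.2) = -16.23200
s2 = 3.20000 − (-16.23200)·(3.20000 − 5.20000) / (-16.23200 − 91.60800) = 3.20000 − (32.46400)/(-107.84000) = 3.50104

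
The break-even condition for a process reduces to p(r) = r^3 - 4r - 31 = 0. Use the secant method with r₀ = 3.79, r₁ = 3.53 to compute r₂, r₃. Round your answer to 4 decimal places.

p(3.79) = 8.279939, p(3.53) = -1.133023
r₂ = 3.530000 − (-1.133023)·(3.530000 − 3.790000) / (-1.133023 − 8.279939) = 3.530000 − (0.294586)/(-9.412962) = 3.561296
p(3.561296) = -0.077883
r₃ = 3.561296 − (-0.077883)·(3.561296 − 3.530000) / (-0.077883 − (-1.133023)) = 3.561296 − (-0.002437)/(1.055140) = 3.563606

3.5613, 3.5636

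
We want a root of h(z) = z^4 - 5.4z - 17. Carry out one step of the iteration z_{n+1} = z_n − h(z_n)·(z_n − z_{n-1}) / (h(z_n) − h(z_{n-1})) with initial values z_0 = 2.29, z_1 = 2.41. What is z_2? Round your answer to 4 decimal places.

h(2.29) = -1.865415, h(2.41) = 3.720026
z_2 = 2.410000 − 3.720026·(2.410000 − 2.290000) / (3.720026 − (-1.865415)) = 2.410000 − (0.446403)/(5.585441) = 2.330077

2.3301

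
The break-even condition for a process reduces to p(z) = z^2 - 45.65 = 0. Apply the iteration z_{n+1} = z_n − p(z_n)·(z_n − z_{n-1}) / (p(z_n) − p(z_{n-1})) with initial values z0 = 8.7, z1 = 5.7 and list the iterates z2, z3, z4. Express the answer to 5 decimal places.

p(8.7) = 30.0400000, p(5.7) = -13.1600000
z2 = 5.7000000 − (-13.1600000)·(5.7000000 − 8.7000000) / (-13.1600000 − 30.0400000) = 5.7000000 − (39.4800000)/(-43.2000000) = 6.6138889
p(6.6138889) = -1.9064738
z3 = 6.6138889 − (-1.9064738)·(6.6138889 − 5.7000000) / (-1.9064738 − (-13.1600000)) = 6.6138889 − (-1.7423052)/(11.2535262) = 6.7687119
p(6.7687119) = 0.1654612
z4 = 6.7687119 − 0.1654612·(6.7687119 − 6.6138889) / (0.1654612 − (-1.9064738)) = 6.7687119 − (0.0256172)/(2.0719350) = 6.7563480

6.61389, 6.76871, 6.75635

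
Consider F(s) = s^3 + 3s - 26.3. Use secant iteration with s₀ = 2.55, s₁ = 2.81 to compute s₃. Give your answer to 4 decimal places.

2.6389

F(2.55) = -2.068625, F(2.81) = 4.318041
s₂ = 2.810000 − 4.318041·(2.810000 − 2.550000) / (4.318041 − (-2.068625)) = 2.810000 − (1.122691)/(6.386666) = 2.634213
F(2.634213) = -0.118343
s₃ = 2.634213 − (-0.118343)·(2.634213 − 2.810000) / (-0.118343 − 4.318041) = 2.634213 − (0.020803)/(-4.436384) = 2.638903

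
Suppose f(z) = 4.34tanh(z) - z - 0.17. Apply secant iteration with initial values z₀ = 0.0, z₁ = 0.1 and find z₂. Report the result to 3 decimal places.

0.051

f(0.0) = -0.17000, f(0.1) = 0.16256
z₂ = 0.10000 − 0.16256·(0.10000 − 0.00000) / (0.16256 − (-0.17000)) = 0.10000 − (0.01626)/(0.33256) = 0.05112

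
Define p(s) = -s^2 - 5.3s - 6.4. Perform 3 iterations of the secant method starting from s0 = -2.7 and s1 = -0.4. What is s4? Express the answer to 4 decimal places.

-1.5972

p(-2.7) = 0.620000, p(-0.4) = -4.440000
s2 = -0.400000 − (-4.440000)·(-0.400000 − (-2.700000)) / (-4.440000 − 0.620000) = -0.400000 − (-10.212000)/(-5.060000) = -2.418182
p(-2.418182) = 0.568760
s3 = -2.418182 − 0.568760·(-2.418182 − (-0.400000)) / (0.568760 − (-4.440000)) = -2.418182 − (-1.147862)/(5.008760) = -2.189011
p(-2.189011) = 0.409989
s4 = -2.189011 − 0.409989·(-2.189011 − (-2.418182)) / (0.409989 − 0.568760) = -2.189011 − (0.093958)/(-0.158771) = -1.597231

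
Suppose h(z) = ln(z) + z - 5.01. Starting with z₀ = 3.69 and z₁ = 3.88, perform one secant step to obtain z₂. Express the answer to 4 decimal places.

3.7014

h(3.69) = -0.014374, h(3.88) = 0.225835
z₂ = 3.880000 − 0.225835·(3.880000 − 3.690000) / (0.225835 − (-0.014374)) = 3.880000 − (0.042909)/(0.240209) = 3.701369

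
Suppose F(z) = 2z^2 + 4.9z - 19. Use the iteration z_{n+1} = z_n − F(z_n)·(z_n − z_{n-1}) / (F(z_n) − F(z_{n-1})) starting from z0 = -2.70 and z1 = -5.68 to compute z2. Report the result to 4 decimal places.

-4.1882

F(-2.70) = -17.650000, F(-5.68) = 17.692800
z2 = -5.680000 − 17.692800·(-5.680000 − (-2.700000)) / (17.692800 − (-17.650000)) = -5.680000 − (-52.724544)/(35.342800) = -4.188196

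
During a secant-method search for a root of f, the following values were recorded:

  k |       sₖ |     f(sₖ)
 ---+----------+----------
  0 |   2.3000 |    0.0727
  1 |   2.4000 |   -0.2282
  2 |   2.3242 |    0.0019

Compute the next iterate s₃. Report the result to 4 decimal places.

s₃ = 2.3242 − 0.0019·(2.3242 − 2.4000) / (0.0019 − (-0.2282))
   = 2.3242 − (-0.000144)/(0.230100) = 2.324826

2.3248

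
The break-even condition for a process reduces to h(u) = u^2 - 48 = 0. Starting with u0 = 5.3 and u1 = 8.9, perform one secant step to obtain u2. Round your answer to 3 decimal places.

h(5.3) = -19.91000, h(8.9) = 31.21000
u2 = 8.90000 − 31.21000·(8.90000 − 5.30000) / (31.21000 − (-19.91000)) = 8.90000 − (112.35600)/(51.12000) = 6.70211

6.702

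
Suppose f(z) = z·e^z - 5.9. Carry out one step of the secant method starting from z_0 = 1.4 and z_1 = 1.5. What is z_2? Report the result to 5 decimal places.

1.42131

f(1.4) = -0.2227200, f(1.5) = 0.8225336
z_2 = 1.5000000 − 0.8225336·(1.5000000 − 1.4000000) / (0.8225336 − (-0.2227200)) = 1.5000000 − (0.0822534)/(1.0452537) = 1.4213078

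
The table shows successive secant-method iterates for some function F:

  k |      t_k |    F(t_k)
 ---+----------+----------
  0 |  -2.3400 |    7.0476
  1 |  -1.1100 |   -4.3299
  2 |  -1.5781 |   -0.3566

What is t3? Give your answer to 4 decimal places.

t3 = -1.5781 − (-0.3566)·(-1.5781 − (-1.1100)) / (-0.3566 − (-4.3299))
   = -1.5781 − (0.166924)/(3.973300) = -1.620112

-1.6201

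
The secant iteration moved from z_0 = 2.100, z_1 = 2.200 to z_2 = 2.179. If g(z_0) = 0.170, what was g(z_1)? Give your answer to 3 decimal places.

The secant line through (2.100, 0.170) and (2.200, g(z_1)) crosses zero at z_2 = 2.179.
So (2.100, 0.170), (2.200, g(z_1)), (2.179, 0) are collinear:
g(z_1) = 0.170 · (2.200 − 2.179) / (2.100 − 2.179) = 0.170 · (0.02100)/(-0.07900) = -0.04519

-0.045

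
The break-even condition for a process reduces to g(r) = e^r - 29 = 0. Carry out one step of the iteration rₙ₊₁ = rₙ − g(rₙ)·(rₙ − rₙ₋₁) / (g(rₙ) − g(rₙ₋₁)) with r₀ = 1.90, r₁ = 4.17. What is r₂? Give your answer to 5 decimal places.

g(1.90) = -22.3141056, g(4.17) = 35.7154521
r₂ = 4.1700000 − 35.7154521·(4.1700000 − 1.9000000) / (35.7154521 − (-22.3141056)) = 4.1700000 − (81.0740763)/(58.0295577) = 2.7728831

2.77288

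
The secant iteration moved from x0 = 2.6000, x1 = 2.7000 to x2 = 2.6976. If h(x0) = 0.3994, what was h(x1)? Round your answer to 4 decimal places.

-0.0098

The secant line through (2.6000, 0.3994) and (2.7000, h(x1)) crosses zero at x2 = 2.6976.
So (2.6000, 0.3994), (2.7000, h(x1)), (2.6976, 0) are collinear:
h(x1) = 0.3994 · (2.7000 − 2.6976) / (2.6000 − 2.6976) = 0.3994 · (0.002400)/(-0.097600) = -0.009821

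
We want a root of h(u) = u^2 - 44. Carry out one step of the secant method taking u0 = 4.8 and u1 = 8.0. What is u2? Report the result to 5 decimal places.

h(4.8) = -20.9600000, h(8.0) = 20.0000000
u2 = 8.0000000 − 20.0000000·(8.0000000 − 4.8000000) / (20.0000000 − (-20.9600000)) = 8.0000000 − (64.0000000)/(40.9600000) = 6.4375000

6.43750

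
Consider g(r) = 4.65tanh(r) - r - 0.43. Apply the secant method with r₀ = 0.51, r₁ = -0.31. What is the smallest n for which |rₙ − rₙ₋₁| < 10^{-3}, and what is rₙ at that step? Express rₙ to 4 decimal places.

g(0.51) = 1.245245, g(-0.31) = -1.517033
r₂ = -0.310000 − (-1.517033)·(-0.820000)/(-2.762278) = 0.140341;  |Δ| = 0.450341
g(0.140341) = 0.077993
r₃ = 0.140341 − 0.077993·(0.450341)/(1.595026) = 0.118320;  |Δ| = 0.022021
g(0.118320) = -0.000685
r₄ = 0.118320 − (-0.000685)·(-0.022021)/(-0.078678) = 0.118512;  |Δ| = 0.000192
|r₄ − r₃| = 0.000192 < 10^{-3}

n = 4, rₙ = 0.1185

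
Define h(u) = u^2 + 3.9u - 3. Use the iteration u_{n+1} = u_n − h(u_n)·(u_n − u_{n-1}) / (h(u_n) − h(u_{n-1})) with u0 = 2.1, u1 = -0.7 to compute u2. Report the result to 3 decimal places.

h(2.1) = 9.60000, h(-0.7) = -5.24000
u2 = -0.70000 − (-5.24000)·(-0.70000 − 2.10000) / (-5.24000 − 9.60000) = -0.70000 − (14.67200)/(-14.84000) = 0.28868

0.289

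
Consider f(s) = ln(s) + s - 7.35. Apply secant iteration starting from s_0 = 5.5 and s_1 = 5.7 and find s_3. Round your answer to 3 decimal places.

f(5.5) = -0.14525, f(5.7) = 0.09047
s_2 = 5.70000 − 0.09047·(5.70000 − 5.50000) / (0.09047 − (-0.14525)) = 5.70000 − (0.01809)/(0.23572) = 5.62324
f(5.62324) = 0.00015
s_3 = 5.62324 − 0.00015·(5.62324 − 5.70000) / (0.00015 − 0.09047) = 5.62324 − (-0.00001)/(-0.09032) = 5.62311

5.623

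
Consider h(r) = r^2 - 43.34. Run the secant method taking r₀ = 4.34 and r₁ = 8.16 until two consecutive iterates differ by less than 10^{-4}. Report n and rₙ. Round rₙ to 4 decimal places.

n = 6, rₙ = 6.5833

h(4.34) = -24.504400, h(8.16) = 23.245600
r₂ = 8.160000 − 23.245600·(3.820000)/(47.750000) = 6.300352;  |Δ| = 1.859648
h(6.300352) = -3.645565
r₃ = 6.300352 − (-3.645565)·(-1.859648)/(-26.891165) = 6.552460;  |Δ| = 0.252108
h(6.552460) = -0.405273
r₄ = 6.552460 − (-0.405273)·(0.252108)/(3.240292) = 6.583991;  |Δ| = 0.031532
h(6.583991) = 0.008944
r₅ = 6.583991 − 0.008944·(0.031532)/(0.414217) = 6.583311;  |Δ| = 0.000681
h(6.583311) = -0.000021
r₆ = 6.583311 − (-0.000021)·(-0.000681)/(-0.008965) = 6.583312;  |Δ| = 0.000002
|r₆ − r₅| = 0.000002 < 10^{-4}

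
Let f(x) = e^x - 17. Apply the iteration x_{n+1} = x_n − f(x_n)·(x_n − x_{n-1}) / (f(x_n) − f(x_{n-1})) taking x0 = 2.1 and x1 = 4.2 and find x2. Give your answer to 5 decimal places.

f(2.1) = -8.8338301, f(4.2) = 49.6863310
x2 = 4.2000000 − 49.6863310·(4.2000000 − 2.1000000) / (49.6863310 − (-8.8338301)) = 4.2000000 − (104.3412952)/(58.5201611) = 2.4170026

2.41700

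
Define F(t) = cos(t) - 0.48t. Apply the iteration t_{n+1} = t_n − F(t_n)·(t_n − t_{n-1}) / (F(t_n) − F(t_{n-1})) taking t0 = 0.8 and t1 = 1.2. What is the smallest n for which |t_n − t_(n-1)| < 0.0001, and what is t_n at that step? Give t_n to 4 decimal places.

n = 5, t_n = 1.0452

F(0.8) = 0.312707, F(1.2) = -0.213642
t2 = 1.200000 − (-0.213642)·(0.400000)/(-0.526349) = 1.037642;  |Δ| = 0.162358
F(1.037642) = 0.010184
t3 = 1.037642 − 0.010184·(-0.162358)/(0.223826) = 1.045029;  |Δ| = 0.007387
F(1.045029) = 0.000262
t4 = 1.045029 − 0.000262·(0.007387)/(-0.009922) = 1.045225;  |Δ| = 0.000195
F(1.045225) = 0.000000
t5 = 1.045225 − 0.000000·(0.000195)/(-0.000263) = 1.045224;  |Δ| = 0.000000
|t5 − t4| = 0.000000 < 0.0001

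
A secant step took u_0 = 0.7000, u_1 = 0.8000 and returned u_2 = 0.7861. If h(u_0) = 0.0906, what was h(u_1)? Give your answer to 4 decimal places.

-0.0146

The secant line through (0.7000, 0.0906) and (0.8000, h(u_1)) crosses zero at u_2 = 0.7861.
So (0.7000, 0.0906), (0.8000, h(u_1)), (0.7861, 0) are collinear:
h(u_1) = 0.0906 · (0.8000 − 0.7861) / (0.7000 − 0.7861) = 0.0906 · (0.013900)/(-0.086100) = -0.014626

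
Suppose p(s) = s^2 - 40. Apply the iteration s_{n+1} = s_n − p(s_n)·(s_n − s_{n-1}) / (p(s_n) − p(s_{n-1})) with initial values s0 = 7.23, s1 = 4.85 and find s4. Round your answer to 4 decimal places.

p(7.23) = 12.272900, p(4.85) = -16.477500
s2 = 4.850000 − (-16.477500)·(4.850000 − 7.230000) / (-16.477500 − 12.272900) = 4.850000 − (39.216450)/(-28.750400) = 6.214031
p(6.214031) = -1.385813
s3 = 6.214031 − (-1.385813)·(6.214031 − 4.850000) / (-1.385813 − (-16.477500)) = 6.214031 − (-1.890293)/(15.091687) = 6.339285
p(6.339285) = 0.186539
s4 = 6.339285 − 0.186539·(6.339285 − 6.214031) / (0.186539 − (-1.385813)) = 6.339285 − (0.023365)/(1.572352) = 6.324426

6.3244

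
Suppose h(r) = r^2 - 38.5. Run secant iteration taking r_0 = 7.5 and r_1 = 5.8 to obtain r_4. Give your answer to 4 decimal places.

6.2048

h(7.5) = 17.750000, h(5.8) = -4.860000
r_2 = 5.800000 − (-4.860000)·(5.800000 − 7.500000) / (-4.860000 − 17.750000) = 5.800000 − (8.262000)/(-22.610000) = 6.165414
h(6.165414) = -0.487676
r_3 = 6.165414 − (-0.487676)·(6.165414 − 5.800000) / (-0.487676 − (-4.860000)) = 6.165414 − (-0.178203)/(4.372324) = 6.206171
h(6.206171) = 0.016554
r_4 = 6.206171 − 0.016554·(6.206171 − 6.165414) / (0.016554 − (-0.487676)) = 6.206171 − (0.000675)/(0.504230) = 6.204833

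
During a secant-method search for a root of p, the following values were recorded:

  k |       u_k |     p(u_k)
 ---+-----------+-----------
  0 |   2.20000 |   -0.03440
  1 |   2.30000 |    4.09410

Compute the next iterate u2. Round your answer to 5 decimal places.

u2 = 2.30000 − 4.09410·(2.30000 − 2.20000) / (4.09410 − (-0.03440))
   = 2.30000 − (0.4094100)/(4.1285000) = 2.2008332

2.20083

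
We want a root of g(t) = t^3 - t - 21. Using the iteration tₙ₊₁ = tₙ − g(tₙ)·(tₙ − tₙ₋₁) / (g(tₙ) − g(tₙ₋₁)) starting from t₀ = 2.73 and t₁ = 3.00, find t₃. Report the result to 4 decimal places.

g(2.73) = -3.383583, g(3.00) = 3.000000
t₂ = 3.000000 − 3.000000·(3.000000 − 2.730000) / (3.000000 − (-3.383583)) = 3.000000 − (0.810000)/(6.383583) = 2.873112
g(2.873112) = -0.156226
t₃ = 2.873112 − (-0.156226)·(2.873112 − 3.000000) / (-0.156226 − 3.000000) = 2.873112 − (0.019823)/(-3.156226) = 2.879393

2.8794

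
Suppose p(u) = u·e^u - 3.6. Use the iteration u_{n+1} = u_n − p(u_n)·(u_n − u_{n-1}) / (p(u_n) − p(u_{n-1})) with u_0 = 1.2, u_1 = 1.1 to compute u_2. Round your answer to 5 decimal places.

p(1.2) = 0.3841403, p(1.1) = -0.2954174
u_2 = 1.1000000 − (-0.2954174)·(1.1000000 − 1.2000000) / (-0.2954174 − 0.3841403) = 1.1000000 − (0.0295417)/(-0.6795577) = 1.1434720

1.14347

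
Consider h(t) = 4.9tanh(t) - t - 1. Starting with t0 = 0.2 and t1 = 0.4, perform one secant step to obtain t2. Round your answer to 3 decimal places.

0.267

h(0.2) = -0.23286, h(0.4) = 0.46175
t2 = 0.40000 − 0.46175·(0.40000 − 0.20000) / (0.46175 − (-0.23286)) = 0.40000 − (0.09235)/(0.69461) = 0.26705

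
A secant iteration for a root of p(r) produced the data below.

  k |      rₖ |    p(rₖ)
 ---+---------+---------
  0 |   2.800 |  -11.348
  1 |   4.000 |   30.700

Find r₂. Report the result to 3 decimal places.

r₂ = 4.000 − 30.700·(4.000 − 2.800) / (30.700 − (-11.348))
   = 4.000 − (36.84000)/(42.04800) = 3.12386

3.124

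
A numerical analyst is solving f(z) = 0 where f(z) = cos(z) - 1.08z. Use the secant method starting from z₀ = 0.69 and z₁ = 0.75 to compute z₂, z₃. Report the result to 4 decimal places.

0.7050, 0.7051

f(0.69) = 0.026046, f(0.75) = -0.078311
z₂ = 0.750000 − (-0.078311)·(0.750000 − 0.690000) / (-0.078311 − 0.026046) = 0.750000 − (-0.004699)/(-0.104357) = 0.704975
f(0.704975) = 0.000255
z₃ = 0.704975 − 0.000255·(0.704975 − 0.750000) / (0.000255 − (-0.078311)) = 0.704975 − (-0.000011)/(0.078566) = 0.705121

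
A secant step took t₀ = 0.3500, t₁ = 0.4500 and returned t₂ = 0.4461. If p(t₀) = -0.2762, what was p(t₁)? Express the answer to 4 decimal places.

The secant line through (0.3500, -0.2762) and (0.4500, p(t₁)) crosses zero at t₂ = 0.4461.
So (0.3500, -0.2762), (0.4500, p(t₁)), (0.4461, 0) are collinear:
p(t₁) = -0.2762 · (0.4500 − 0.4461) / (0.3500 − 0.4461) = -0.2762 · (0.003900)/(-0.096100) = 0.011209

0.0112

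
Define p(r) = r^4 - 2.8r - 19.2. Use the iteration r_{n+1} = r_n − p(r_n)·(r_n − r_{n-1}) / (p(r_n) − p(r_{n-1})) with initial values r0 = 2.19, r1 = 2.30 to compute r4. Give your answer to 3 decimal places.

p(2.19) = -2.32942, p(2.30) = 2.34410
r2 = 2.30000 − 2.34410·(2.30000 − 2.19000) / (2.34410 − (-2.32942)) = 2.30000 − (0.25785)/(4.67352) = 2.24483
p(2.24483) = -0.09148
r3 = 2.24483 − (-0.09148)·(2.24483 − 2.30000) / (-0.09148 − 2.34410) = 2.24483 − (0.00505)/(-2.43558) = 2.24690
p(2.24690) = -0.00338
r4 = 2.24690 − (-0.00338)·(2.24690 − 2.24483) / (-0.00338 − (-0.09148)) = 2.24690 − (-0.00001)/(0.08810) = 2.24698

2.247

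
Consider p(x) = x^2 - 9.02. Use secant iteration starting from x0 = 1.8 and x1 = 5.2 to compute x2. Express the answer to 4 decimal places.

2.6257

p(1.8) = -5.780000, p(5.2) = 18.020000
x2 = 5.200000 − 18.020000·(5.200000 − 1.800000) / (18.020000 − (-5.780000)) = 5.200000 − (61.268000)/(23.800000) = 2.625714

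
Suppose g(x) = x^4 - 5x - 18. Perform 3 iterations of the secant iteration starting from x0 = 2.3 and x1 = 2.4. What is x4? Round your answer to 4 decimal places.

2.3339

g(2.3) = -1.515900, g(2.4) = 3.177600
x2 = 2.400000 − 3.177600·(2.400000 − 2.300000) / (3.177600 − (-1.515900)) = 2.400000 − (0.317760)/(4.693500) = 2.332298
g(2.332298) = -0.072096
x3 = 2.332298 − (-0.072096)·(2.332298 − 2.400000) / (-0.072096 − 3.177600) = 2.332298 − (0.004881)/(-3.249696) = 2.333800
g(2.333800) = -0.003310
x4 = 2.333800 − (-0.003310)·(2.333800 − 2.332298) / (-0.003310 − (-0.072096)) = 2.333800 − (-0.000005)/(0.068786) = 2.333872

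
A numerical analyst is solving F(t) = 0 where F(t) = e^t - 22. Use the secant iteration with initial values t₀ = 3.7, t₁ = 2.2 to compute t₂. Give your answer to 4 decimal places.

F(3.7) = 18.447304, F(2.2) = -12.974987
t₂ = 2.200000 − (-12.974987)·(2.200000 − 3.700000) / (-12.974987 − 18.447304) = 2.200000 − (19.462480)/(-31.422291) = 2.819384

2.8194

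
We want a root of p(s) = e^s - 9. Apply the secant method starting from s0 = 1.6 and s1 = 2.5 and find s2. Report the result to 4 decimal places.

p(1.6) = -4.046968, p(2.5) = 3.182494
s2 = 2.500000 − 3.182494·(2.500000 − 1.600000) / (3.182494 − (-4.046968)) = 2.500000 − (2.864245)/(7.229462) = 2.103809

2.1038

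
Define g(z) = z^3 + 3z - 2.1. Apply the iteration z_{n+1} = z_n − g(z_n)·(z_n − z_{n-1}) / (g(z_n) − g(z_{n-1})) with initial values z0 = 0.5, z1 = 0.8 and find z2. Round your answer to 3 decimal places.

g(0.5) = -0.47500, g(0.8) = 0.81200
z2 = 0.80000 − 0.81200·(0.80000 − 0.50000) / (0.81200 − (-0.47500)) = 0.80000 − (0.24360)/(1.28700) = 0.61072

0.611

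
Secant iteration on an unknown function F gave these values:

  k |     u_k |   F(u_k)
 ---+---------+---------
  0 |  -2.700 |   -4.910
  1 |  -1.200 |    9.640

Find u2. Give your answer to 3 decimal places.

u2 = -1.200 − 9.640·(-1.200 − (-2.700)) / (9.640 − (-4.910))
   = -1.200 − (14.46000)/(14.55000) = -2.19381

-2.194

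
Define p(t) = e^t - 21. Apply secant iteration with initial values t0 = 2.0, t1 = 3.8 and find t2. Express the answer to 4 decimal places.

p(2.0) = -13.610944, p(3.8) = 23.701184
t2 = 3.800000 − 23.701184·(3.800000 − 2.000000) / (23.701184 − (-13.610944)) = 3.800000 − (42.662132)/(37.312128) = 2.656615

2.6566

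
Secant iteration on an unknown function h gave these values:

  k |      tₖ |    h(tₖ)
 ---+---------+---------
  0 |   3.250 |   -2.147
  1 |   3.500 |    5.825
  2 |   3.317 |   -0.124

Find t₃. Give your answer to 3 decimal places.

3.321

t₃ = 3.317 − (-0.124)·(3.317 − 3.500) / (-0.124 − 5.825)
   = 3.317 − (0.02269)/(-5.94900) = 3.32081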